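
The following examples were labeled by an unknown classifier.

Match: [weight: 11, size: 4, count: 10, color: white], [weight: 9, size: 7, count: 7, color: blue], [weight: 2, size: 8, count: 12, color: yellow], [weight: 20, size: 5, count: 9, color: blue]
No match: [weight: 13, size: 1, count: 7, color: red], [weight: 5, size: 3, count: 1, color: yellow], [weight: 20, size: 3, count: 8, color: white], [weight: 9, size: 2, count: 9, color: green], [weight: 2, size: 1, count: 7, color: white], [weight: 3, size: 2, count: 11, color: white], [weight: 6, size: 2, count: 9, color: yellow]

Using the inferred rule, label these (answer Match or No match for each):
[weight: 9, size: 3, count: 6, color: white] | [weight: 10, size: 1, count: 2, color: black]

No match, No match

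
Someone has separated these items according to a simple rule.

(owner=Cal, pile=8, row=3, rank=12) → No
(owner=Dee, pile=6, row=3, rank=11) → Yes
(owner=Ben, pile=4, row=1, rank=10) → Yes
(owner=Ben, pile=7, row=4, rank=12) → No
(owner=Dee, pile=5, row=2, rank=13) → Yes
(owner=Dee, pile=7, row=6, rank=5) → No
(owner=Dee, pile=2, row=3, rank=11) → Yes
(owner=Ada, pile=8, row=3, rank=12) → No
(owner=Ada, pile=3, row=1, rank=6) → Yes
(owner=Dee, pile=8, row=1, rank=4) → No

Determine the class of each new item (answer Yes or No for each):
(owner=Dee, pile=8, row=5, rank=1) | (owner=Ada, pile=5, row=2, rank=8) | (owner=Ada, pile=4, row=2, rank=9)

No, Yes, Yes

A rule that fits every label: pile ≤ 6 — true of each 'Yes' example, false of each 'No' one.
(owner=Dee, pile=8, row=5, rank=1) → pile = 8 → No. (owner=Ada, pile=5, row=2, rank=8) → pile = 5 → Yes. (owner=Ada, pile=4, row=2, rank=9) → pile = 4 → Yes.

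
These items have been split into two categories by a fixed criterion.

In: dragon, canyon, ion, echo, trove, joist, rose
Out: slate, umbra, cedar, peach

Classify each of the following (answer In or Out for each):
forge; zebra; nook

In, Out, In

The pattern is that an item is 'In' exactly when: contains 'o'.
forge: has 'o' — passes, so In. zebra: no 'o' — does not pass, so Out. nook: has 'o' — passes, so In.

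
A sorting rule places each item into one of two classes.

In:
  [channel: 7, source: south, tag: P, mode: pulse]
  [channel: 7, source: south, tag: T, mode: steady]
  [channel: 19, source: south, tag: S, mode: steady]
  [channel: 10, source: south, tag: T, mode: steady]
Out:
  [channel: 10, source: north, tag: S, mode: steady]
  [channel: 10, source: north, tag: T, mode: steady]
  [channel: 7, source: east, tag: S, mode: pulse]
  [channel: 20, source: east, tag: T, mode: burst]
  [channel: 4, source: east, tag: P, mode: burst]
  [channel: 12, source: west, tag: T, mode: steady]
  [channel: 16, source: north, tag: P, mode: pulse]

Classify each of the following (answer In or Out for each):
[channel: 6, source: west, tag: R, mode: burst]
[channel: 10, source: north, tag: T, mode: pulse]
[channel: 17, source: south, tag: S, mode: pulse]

One predicate separates the groups cleanly: source is south.

Out, Out, In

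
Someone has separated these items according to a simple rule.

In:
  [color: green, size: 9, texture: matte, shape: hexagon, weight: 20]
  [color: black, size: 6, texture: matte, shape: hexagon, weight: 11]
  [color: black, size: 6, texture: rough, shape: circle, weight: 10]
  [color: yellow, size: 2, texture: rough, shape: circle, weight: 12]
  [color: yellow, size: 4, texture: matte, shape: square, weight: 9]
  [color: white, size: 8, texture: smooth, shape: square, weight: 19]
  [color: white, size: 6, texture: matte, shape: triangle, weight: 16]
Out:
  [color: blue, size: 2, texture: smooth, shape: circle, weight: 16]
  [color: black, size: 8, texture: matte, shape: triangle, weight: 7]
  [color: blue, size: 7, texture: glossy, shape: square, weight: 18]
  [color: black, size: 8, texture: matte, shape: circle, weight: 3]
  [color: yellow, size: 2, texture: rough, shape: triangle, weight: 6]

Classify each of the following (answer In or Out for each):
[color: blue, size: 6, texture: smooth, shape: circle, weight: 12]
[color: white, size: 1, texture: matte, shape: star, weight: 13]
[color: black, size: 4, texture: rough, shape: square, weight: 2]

Out, In, Out

The common property of the 'In' items is: color is not blue AND weight ≥ 9. No 'Out' item has it.
[color: blue, size: 6, texture: smooth, shape: circle, weight: 12]: color is blue, weight = 12, does not satisfy this → Out. [color: white, size: 1, texture: matte, shape: star, weight: 13]: color is white, weight = 13, has this property → In. [color: black, size: 4, texture: rough, shape: square, weight: 2]: color is black, weight = 2, does not satisfy this → Out.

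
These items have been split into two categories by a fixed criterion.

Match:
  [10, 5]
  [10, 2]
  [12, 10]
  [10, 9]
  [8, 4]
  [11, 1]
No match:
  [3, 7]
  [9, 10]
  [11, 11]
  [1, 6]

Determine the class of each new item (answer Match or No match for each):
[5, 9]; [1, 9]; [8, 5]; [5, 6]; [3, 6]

No match, No match, Match, No match, No match

One predicate separates the groups cleanly: first > second.
No match: [5, 9], since 5 < 9.
No match: [1, 9], since 1 < 9.
Match: [8, 5], since 8 > 5.
No match: [5, 6], since 5 < 6.
No match: [3, 6], since 3 < 6.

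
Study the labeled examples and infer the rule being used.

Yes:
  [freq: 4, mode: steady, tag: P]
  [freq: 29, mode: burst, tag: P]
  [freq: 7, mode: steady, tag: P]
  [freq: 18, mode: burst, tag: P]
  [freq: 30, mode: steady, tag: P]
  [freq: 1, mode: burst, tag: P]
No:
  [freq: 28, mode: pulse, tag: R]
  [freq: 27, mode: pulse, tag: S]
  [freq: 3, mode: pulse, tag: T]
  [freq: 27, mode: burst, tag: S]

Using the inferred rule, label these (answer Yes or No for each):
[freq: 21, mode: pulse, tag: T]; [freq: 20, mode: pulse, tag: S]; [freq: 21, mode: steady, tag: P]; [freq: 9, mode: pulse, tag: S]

No, No, Yes, No

Rule: tag is P. This holds for each 'Yes' example and fails for each 'No' one.
[freq: 21, mode: pulse, tag: T] — tag is T, hence No. [freq: 20, mode: pulse, tag: S] — tag is S, hence No. [freq: 21, mode: steady, tag: P] — tag is P, hence Yes. [freq: 9, mode: pulse, tag: S] — tag is S, hence No.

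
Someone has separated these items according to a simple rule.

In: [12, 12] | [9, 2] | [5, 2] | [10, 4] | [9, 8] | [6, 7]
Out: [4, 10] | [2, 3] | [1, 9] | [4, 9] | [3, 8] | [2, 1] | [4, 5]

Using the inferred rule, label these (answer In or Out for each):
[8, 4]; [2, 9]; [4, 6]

In, Out, Out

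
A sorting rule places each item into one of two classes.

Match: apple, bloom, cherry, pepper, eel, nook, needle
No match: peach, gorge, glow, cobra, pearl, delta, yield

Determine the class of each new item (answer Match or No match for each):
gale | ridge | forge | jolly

No match, No match, No match, Match

The pattern is that an item is 'Match' exactly when: has a double letter.
gale: no doubled letter, does not pass → No match.
ridge: no doubled letter, does not pass → No match.
forge: no doubled letter, does not pass → No match.
jolly: 'll' doubled, qualifies → Match.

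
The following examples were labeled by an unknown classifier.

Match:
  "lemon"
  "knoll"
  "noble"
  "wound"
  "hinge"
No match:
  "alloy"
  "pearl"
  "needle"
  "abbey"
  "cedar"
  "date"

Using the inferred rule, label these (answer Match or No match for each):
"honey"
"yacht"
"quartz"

Match, No match, No match

The simplest hypothesis consistent with all the labels is: odd length AND contains 'n'.
"honey": length 5, has 'n' — passes, so Match.
"yacht": length 5, no 'n' — lacks this property, so No match.
"quartz": length 6, no 'n' — lacks this property, so No match.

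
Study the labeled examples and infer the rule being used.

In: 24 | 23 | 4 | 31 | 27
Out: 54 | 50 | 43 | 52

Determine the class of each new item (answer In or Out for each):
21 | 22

In, In

The rule appears to be: at most 31.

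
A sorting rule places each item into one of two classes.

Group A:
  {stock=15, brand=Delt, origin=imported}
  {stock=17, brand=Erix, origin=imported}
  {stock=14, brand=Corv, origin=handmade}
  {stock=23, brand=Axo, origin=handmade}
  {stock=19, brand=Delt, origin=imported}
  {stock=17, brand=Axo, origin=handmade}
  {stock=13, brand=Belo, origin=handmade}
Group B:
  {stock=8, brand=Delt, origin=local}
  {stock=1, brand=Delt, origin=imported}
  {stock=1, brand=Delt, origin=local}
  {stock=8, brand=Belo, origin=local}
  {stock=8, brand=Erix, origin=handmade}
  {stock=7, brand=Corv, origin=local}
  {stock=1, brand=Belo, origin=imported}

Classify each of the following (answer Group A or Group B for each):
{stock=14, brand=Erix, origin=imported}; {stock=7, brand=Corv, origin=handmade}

Group A, Group B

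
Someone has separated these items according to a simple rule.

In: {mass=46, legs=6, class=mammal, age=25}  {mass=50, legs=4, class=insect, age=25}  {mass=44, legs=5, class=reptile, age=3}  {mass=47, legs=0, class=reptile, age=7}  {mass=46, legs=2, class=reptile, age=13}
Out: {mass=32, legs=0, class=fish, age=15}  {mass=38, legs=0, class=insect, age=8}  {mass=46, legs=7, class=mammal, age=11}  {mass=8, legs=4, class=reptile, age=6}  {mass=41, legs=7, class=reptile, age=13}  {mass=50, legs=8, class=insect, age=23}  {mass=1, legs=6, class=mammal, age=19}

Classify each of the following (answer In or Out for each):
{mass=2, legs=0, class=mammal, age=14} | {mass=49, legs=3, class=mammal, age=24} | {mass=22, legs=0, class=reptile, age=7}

One predicate separates the groups cleanly: legs ≤ 6 AND mass ≥ 41.

Out, In, Out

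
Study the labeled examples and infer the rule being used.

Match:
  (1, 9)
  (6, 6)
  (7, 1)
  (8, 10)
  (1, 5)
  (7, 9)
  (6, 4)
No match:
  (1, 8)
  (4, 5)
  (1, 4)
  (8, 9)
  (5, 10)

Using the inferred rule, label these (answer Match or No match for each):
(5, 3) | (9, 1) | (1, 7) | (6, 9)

Comparing the two groups points to one rule — sum is even.
(5, 3) → 5+3 = 8 → Match. (9, 1) → 9+1 = 10 → Match. (1, 7) → 1+7 = 8 → Match. (6, 9) → 6+9 = 15 → No match.

Match, Match, Match, No match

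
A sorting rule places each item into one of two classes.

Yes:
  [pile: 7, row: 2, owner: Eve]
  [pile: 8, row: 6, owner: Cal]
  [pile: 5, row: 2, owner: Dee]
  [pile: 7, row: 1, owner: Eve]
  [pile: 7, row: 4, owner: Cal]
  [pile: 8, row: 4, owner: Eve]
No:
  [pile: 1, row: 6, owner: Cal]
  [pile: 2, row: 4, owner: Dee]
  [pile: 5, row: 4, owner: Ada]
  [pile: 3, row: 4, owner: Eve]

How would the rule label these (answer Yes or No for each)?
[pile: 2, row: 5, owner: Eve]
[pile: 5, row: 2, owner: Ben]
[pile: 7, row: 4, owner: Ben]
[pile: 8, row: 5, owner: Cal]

No, Yes, Yes, Yes

A rule that fits every label: row = 2 OR pile ≥ 7 — true of each 'Yes' example, false of each 'No' one.
[pile: 2, row: 5, owner: Eve]: row = 5, pile = 2, does not pass → No. [pile: 5, row: 2, owner: Ben]: row = 2, pile = 5, qualifies → Yes. [pile: 7, row: 4, owner: Ben]: row = 4, pile = 7, qualifies → Yes. [pile: 8, row: 5, owner: Cal]: row = 5, pile = 8, qualifies → Yes.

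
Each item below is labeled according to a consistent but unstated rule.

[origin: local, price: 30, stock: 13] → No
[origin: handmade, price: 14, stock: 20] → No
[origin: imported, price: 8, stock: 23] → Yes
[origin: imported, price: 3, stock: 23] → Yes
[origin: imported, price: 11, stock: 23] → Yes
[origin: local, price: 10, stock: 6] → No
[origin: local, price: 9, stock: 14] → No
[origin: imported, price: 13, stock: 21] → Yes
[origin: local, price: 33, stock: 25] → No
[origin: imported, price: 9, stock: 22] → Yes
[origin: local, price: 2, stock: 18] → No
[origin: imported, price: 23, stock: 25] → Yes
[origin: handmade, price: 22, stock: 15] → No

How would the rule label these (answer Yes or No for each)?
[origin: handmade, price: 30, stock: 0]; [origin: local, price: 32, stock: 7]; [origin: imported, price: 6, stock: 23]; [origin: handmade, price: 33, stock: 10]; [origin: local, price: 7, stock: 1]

The rule appears to be: origin is imported.
No: [origin: handmade, price: 30, stock: 0], since origin is handmade. No: [origin: local, price: 32, stock: 7], since origin is local. Yes: [origin: imported, price: 6, stock: 23], since origin is imported. No: [origin: handmade, price: 33, stock: 10], since origin is handmade. No: [origin: local, price: 7, stock: 1], since origin is local.

No, No, Yes, No, No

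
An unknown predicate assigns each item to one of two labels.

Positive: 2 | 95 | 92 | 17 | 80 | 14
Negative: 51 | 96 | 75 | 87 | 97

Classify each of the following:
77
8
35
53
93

Positive, Positive, Positive, Positive, Negative

The rule appears to be: ≡ 2 (mod 3).
77 — 77 mod 3 = 2, hence Positive. 8 — 8 mod 3 = 2, hence Positive. 35 — 35 mod 3 = 2, hence Positive. 53 — 53 mod 3 = 2, hence Positive. 93 — 93 mod 3 = 0, hence Negative.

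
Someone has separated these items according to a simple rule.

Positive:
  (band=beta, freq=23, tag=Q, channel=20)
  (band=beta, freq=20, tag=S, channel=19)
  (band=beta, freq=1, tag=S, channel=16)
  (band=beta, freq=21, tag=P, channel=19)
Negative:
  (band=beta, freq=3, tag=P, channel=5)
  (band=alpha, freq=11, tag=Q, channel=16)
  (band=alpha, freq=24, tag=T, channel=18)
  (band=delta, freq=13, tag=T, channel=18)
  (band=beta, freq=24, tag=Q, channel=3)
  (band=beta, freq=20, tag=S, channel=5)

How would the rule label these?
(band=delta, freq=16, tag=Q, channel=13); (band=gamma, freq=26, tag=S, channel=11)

Negative, Negative

The distinguishing property — band is beta AND channel ≥ 16 — holds for all the 'Positive' cases and none of the 'Negative' cases.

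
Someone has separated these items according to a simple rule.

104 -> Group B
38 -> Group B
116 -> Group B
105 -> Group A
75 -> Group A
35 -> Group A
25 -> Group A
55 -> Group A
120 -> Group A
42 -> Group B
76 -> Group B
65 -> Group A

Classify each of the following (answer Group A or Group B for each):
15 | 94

Group A, Group B

The rule appears to be: multiple of 5.
15 → 15 = 5·3 → Group A.
94 → 94 = 5·18 + 4 → Group B.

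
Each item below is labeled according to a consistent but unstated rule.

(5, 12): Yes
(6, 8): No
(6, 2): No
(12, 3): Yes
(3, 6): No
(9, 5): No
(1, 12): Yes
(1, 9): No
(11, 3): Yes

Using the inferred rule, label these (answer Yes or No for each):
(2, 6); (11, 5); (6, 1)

No, Yes, No

One predicate separates the groups cleanly: max ≥ 11.
(2, 6): max 6 — fails the rule, so No. (11, 5): max 11 — matches, so Yes. (6, 1): max 6 — fails the rule, so No.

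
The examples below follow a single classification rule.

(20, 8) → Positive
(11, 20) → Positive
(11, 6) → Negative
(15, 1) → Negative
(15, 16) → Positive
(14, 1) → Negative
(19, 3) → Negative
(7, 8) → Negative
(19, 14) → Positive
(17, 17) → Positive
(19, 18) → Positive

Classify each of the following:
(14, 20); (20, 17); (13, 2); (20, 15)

The simplest hypothesis consistent with all the labels is: sum ≥ 28.
(14, 20): Positive (14+20 = 34). (20, 17): Positive (20+17 = 37). (13, 2): Negative (13+2 = 15). (20, 15): Positive (20+15 = 35).

Positive, Positive, Negative, Positive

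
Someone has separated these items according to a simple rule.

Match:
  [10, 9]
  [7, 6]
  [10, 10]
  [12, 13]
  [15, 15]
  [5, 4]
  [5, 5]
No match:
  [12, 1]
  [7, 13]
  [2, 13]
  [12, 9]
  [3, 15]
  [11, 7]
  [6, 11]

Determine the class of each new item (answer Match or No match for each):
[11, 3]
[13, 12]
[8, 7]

A rule that fits every label: |first − second| ≤ 1 — true of each 'Match' example, false of each 'No match' one.
[11, 3] — |11−3| = 8, hence No match. [13, 12] — |13−12| = 1, hence Match. [8, 7] — |8−7| = 1, hence Match.

No match, Match, Match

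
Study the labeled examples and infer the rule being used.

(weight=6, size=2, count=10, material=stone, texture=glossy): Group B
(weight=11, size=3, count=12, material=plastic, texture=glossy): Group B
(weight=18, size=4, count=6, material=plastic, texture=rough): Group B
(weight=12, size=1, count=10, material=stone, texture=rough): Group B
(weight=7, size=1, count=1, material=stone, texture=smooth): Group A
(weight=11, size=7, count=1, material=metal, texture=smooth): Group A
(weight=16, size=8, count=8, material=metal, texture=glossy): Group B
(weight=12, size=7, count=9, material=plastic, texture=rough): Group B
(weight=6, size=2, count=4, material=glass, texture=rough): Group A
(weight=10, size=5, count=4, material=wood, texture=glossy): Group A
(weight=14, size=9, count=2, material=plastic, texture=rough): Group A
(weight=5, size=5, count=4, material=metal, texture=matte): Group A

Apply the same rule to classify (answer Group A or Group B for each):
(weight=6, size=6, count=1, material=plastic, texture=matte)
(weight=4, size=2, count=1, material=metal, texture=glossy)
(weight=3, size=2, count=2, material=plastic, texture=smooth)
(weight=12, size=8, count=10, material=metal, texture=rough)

Group A, Group A, Group A, Group B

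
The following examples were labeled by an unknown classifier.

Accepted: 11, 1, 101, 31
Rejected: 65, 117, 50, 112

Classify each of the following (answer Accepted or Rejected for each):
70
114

Rejected, Rejected

'Accepted' ⟺ ends in digit 1.
70 — last digit 0, hence Rejected. 114 — last digit 4, hence Rejected.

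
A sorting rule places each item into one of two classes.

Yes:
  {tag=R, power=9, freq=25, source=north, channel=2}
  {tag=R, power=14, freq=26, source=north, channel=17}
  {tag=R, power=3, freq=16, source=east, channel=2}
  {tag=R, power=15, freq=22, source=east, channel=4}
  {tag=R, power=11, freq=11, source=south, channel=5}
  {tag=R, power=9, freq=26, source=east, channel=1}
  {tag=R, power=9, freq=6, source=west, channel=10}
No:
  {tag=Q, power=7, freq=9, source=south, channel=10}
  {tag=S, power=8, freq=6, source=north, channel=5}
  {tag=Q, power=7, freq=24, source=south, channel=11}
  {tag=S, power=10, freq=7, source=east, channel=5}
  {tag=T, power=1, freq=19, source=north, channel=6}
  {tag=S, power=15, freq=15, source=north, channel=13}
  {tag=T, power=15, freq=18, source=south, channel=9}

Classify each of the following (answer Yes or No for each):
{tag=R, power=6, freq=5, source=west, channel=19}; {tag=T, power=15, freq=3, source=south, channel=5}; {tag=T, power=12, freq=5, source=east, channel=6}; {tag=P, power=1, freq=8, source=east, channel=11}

Yes, No, No, No

The common property of the 'Yes' items is: tag is R. No 'No' item has it.
{tag=R, power=6, freq=5, source=west, channel=19}: Yes (tag is R). {tag=T, power=15, freq=3, source=south, channel=5}: No (tag is T). {tag=T, power=12, freq=5, source=east, channel=6}: No (tag is T). {tag=P, power=1, freq=8, source=east, channel=11}: No (tag is P).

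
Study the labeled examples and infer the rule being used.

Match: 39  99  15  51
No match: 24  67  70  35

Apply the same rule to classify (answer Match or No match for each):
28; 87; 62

No match, Match, No match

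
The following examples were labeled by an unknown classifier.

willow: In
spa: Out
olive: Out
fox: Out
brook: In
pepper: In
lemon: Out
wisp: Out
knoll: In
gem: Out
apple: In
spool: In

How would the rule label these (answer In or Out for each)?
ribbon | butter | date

The common property of the 'In' items is: has a double letter. No 'Out' item has it.
ribbon: In ('bb' doubled).
butter: In ('tt' doubled).
date: Out (no doubled letter).

In, In, Out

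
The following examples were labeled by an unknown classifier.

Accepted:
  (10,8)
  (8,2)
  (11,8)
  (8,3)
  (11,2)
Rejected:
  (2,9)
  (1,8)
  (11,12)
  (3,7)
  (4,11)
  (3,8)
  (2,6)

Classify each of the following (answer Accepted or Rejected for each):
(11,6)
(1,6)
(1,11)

The common property of the 'Accepted' items is: first > second. No 'Rejected' item has it.
(11,6) → 11 > 6 → Accepted. (1,6) → 1 < 6 → Rejected. (1,11) → 1 < 11 → Rejected.

Accepted, Rejected, Rejected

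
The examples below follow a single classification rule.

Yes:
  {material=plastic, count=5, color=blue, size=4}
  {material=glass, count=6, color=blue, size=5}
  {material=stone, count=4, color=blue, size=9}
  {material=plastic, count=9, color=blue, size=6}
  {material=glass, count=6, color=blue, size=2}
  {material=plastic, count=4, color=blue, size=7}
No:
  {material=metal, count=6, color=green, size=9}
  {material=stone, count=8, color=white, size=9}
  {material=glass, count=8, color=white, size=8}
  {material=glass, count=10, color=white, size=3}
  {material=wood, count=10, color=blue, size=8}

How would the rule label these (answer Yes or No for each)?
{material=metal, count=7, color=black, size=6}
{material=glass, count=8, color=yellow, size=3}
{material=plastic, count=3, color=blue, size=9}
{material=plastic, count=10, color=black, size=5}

No, No, Yes, No

The rule appears to be: color is blue AND count ≤ 9.
{material=metal, count=7, color=black, size=6}: color is black, count = 7 — lacks this property, so No. {material=glass, count=8, color=yellow, size=3}: color is yellow, count = 8 — lacks this property, so No. {material=plastic, count=3, color=blue, size=9}: color is blue, count = 3 — satisfies this, so Yes. {material=plastic, count=10, color=black, size=5}: color is black, count = 10 — lacks this property, so No.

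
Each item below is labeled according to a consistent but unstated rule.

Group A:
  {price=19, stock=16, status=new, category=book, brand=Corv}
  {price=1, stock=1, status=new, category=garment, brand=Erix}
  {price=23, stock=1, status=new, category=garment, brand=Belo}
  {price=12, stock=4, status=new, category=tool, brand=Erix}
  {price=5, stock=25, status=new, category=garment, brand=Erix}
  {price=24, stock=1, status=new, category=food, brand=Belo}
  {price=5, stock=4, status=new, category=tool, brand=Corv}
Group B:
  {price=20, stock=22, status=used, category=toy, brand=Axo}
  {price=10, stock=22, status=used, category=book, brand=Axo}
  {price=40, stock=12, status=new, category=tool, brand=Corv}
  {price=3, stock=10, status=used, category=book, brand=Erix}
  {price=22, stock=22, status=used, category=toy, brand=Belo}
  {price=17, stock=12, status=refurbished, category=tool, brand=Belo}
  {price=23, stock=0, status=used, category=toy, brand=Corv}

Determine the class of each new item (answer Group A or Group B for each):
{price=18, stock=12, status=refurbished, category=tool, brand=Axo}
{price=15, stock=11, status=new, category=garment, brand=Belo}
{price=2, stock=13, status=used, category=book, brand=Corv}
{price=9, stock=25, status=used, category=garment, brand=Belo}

Every 'Group A' example satisfies: status is new AND price ≤ 24. None of the 'Group B' examples do.
{price=18, stock=12, status=refurbished, category=tool, brand=Axo} → status is refurbished, price = 18 → Group B.
{price=15, stock=11, status=new, category=garment, brand=Belo} → status is new, price = 15 → Group A.
{price=2, stock=13, status=used, category=book, brand=Corv} → status is used, price = 2 → Group B.
{price=9, stock=25, status=used, category=garment, brand=Belo} → status is used, price = 9 → Group B.

Group B, Group A, Group B, Group B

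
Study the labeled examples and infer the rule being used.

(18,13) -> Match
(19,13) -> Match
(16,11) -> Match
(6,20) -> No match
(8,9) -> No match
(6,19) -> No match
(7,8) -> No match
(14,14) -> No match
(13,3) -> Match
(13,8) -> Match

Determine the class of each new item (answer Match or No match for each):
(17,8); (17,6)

Match, Match

Comparing the two groups points to one rule — first > second.
(17,8): 17 > 8, qualifies → Match.
(17,6): 17 > 6, qualifies → Match.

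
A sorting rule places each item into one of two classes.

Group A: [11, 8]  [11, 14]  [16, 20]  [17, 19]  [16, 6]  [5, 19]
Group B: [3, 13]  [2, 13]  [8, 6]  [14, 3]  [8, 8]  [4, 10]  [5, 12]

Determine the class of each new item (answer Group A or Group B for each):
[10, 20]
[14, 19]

Group A, Group A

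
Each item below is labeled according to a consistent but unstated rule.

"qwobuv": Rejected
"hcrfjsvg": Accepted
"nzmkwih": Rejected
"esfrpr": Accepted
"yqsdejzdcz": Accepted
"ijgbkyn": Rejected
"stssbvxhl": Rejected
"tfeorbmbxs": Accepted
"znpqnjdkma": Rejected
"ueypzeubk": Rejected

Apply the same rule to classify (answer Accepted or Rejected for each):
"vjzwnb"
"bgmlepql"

Rejected, Rejected

A rule that fits every label: even length AND contains 's' — true of each 'Accepted' example, false of each 'Rejected' one.
"vjzwnb": length 6, no 's' — doesn't qualify, so Rejected.
"bgmlepql": length 8, no 's' — doesn't qualify, so Rejected.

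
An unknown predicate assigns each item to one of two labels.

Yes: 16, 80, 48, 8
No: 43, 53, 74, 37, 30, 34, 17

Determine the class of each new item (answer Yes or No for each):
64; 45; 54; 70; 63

Yes, No, No, No, No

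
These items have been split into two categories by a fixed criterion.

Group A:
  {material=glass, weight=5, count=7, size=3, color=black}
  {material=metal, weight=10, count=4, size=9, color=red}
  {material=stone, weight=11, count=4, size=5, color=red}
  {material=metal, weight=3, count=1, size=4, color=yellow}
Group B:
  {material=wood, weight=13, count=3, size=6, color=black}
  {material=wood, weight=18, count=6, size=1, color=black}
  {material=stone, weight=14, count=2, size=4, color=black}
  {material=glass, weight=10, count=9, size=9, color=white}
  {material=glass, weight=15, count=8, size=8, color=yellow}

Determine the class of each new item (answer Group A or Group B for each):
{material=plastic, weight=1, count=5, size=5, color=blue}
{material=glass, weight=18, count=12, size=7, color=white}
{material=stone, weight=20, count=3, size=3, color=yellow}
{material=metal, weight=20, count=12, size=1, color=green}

Group A, Group B, Group B, Group B

The distinguishing property — count ≤ 7 AND weight ≤ 11 — holds for all the 'Group A' cases and none of the 'Group B' cases.
{material=plastic, weight=1, count=5, size=5, color=blue} — count = 5, weight = 1, hence Group A.
{material=glass, weight=18, count=12, size=7, color=white} — count = 12, weight = 18, hence Group B.
{material=stone, weight=20, count=3, size=3, color=yellow} — count = 3, weight = 20, hence Group B.
{material=metal, weight=20, count=12, size=1, color=green} — count = 12, weight = 20, hence Group B.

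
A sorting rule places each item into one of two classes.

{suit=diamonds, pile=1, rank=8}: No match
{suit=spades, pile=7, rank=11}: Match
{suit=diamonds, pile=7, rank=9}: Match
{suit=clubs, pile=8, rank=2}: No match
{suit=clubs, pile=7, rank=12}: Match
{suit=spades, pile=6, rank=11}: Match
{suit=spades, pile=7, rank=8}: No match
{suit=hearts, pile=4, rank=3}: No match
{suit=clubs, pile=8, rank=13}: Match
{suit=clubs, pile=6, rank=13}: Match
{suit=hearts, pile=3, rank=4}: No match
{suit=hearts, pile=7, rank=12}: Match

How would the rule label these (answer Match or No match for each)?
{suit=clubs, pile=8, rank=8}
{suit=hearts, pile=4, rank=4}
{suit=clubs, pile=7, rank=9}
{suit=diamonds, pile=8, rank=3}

One predicate separates the groups cleanly: rank ≥ 9.
{suit=clubs, pile=8, rank=8}: rank = 8 — does not fit, so No match. {suit=hearts, pile=4, rank=4}: rank = 4 — does not fit, so No match. {suit=clubs, pile=7, rank=9}: rank = 9 — qualifies, so Match. {suit=diamonds, pile=8, rank=3}: rank = 3 — does not fit, so No match.

No match, No match, Match, No match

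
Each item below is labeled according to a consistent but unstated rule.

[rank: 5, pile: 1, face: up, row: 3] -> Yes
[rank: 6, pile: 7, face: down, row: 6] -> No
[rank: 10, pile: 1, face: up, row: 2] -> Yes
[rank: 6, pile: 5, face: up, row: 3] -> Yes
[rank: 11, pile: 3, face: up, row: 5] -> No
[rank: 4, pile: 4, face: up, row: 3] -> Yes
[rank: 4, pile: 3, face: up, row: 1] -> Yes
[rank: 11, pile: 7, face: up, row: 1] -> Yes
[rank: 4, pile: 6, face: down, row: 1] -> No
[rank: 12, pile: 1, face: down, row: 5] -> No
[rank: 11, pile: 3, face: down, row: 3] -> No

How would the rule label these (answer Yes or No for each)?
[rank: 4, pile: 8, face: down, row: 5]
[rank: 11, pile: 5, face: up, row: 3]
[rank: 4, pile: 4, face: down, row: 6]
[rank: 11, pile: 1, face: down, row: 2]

No, Yes, No, No

All 'Yes' examples share one property — face is up AND row ≤ 3 — and every 'No' example lacks it.
[rank: 4, pile: 8, face: down, row: 5]: face is down, row = 5 — lacks this property, so No. [rank: 11, pile: 5, face: up, row: 3]: face is up, row = 3 — has this property, so Yes. [rank: 4, pile: 4, face: down, row: 6]: face is down, row = 6 — lacks this property, so No. [rank: 11, pile: 1, face: down, row: 2]: face is down, row = 2 — lacks this property, so No.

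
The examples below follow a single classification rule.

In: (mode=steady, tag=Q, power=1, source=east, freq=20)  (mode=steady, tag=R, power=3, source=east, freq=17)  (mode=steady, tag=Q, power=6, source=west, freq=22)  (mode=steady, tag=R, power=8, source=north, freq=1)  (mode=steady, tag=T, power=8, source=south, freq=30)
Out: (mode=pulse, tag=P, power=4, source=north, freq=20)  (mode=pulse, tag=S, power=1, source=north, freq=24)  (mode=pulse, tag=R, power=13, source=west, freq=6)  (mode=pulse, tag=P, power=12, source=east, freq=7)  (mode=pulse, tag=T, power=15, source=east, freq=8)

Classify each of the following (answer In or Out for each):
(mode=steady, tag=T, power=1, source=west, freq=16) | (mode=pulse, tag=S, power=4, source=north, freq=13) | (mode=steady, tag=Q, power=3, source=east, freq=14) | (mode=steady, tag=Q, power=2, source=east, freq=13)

The rule appears to be: mode is steady.
(mode=steady, tag=T, power=1, source=west, freq=16): In (mode is steady). (mode=pulse, tag=S, power=4, source=north, freq=13): Out (mode is pulse). (mode=steady, tag=Q, power=3, source=east, freq=14): In (mode is steady). (mode=steady, tag=Q, power=2, source=east, freq=13): In (mode is steady).

In, Out, In, In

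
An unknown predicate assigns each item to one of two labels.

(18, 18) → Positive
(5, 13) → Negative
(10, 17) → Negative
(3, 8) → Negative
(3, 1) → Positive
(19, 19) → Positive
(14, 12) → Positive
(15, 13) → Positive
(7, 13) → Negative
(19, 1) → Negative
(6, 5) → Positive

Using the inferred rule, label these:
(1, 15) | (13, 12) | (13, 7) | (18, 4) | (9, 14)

Negative, Positive, Negative, Negative, Negative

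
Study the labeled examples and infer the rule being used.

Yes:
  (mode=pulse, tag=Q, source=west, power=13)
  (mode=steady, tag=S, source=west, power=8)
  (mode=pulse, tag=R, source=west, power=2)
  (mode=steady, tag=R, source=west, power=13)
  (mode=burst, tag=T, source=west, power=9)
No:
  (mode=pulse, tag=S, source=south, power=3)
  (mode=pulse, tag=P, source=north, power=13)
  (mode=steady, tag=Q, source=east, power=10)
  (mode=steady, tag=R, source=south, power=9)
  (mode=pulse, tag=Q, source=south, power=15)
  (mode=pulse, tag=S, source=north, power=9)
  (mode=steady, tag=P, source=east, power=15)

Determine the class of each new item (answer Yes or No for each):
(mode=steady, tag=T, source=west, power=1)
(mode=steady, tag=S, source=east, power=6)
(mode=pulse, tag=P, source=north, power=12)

The distinguishing property — source is west — holds for all the 'Yes' cases and none of the 'No' cases.
(mode=steady, tag=T, source=west, power=1) → source is west → Yes. (mode=steady, tag=S, source=east, power=6) → source is east → No. (mode=pulse, tag=P, source=north, power=12) → source is north → No.

Yes, No, No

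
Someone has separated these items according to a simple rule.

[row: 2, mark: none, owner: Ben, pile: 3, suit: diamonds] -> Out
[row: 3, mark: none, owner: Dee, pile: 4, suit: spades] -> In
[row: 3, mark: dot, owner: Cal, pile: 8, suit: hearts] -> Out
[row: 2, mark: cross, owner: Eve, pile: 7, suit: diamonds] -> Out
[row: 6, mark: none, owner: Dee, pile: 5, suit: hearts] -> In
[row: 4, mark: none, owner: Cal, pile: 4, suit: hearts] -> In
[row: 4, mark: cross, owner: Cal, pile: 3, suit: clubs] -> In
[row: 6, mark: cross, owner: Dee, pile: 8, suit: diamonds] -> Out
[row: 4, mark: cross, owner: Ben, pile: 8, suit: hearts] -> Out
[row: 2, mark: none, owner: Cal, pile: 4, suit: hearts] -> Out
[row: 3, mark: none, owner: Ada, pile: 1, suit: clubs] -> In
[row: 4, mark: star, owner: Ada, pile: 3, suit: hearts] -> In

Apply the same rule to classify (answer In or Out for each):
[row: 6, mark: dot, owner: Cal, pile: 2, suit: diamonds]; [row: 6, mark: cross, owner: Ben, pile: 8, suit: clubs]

In, Out

All 'In' examples share one property — pile ≤ 5 AND row ≥ 3 — and every 'Out' example lacks it.
[row: 6, mark: dot, owner: Cal, pile: 2, suit: diamonds] — pile = 2, row = 6, hence In. [row: 6, mark: cross, owner: Ben, pile: 8, suit: clubs] — pile = 8, row = 6, hence Out.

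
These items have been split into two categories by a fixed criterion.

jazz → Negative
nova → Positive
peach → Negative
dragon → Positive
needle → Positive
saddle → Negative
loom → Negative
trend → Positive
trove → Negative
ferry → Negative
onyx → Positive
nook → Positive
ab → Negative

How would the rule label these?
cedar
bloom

Negative, Negative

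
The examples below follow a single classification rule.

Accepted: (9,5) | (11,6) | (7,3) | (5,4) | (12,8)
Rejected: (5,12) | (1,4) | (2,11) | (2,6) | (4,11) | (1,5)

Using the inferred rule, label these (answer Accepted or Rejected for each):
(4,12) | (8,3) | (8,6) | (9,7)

Rule: first > second. This holds for each 'Accepted' example and fails for each 'Rejected' one.
(4,12) → 4 < 12 → Rejected.
(8,3) → 8 > 3 → Accepted.
(8,6) → 8 > 6 → Accepted.
(9,7) → 9 > 7 → Accepted.

Rejected, Accepted, Accepted, Accepted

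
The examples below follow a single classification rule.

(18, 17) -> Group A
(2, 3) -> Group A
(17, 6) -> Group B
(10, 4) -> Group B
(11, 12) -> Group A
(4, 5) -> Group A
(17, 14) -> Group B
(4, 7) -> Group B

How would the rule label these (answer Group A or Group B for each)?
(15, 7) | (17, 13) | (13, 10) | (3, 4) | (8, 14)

Group B, Group B, Group B, Group A, Group B

All 'Group A' examples share one property — |first − second| ≤ 1 — and every 'Group B' example lacks it.
(15, 7): Group B (|15−7| = 8).
(17, 13): Group B (|17−13| = 4).
(13, 10): Group B (|13−10| = 3).
(3, 4): Group A (|3−4| = 1).
(8, 14): Group B (|8−14| = 6).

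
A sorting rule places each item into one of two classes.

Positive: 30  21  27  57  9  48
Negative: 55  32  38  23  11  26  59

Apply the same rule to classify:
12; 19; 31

Positive, Negative, Negative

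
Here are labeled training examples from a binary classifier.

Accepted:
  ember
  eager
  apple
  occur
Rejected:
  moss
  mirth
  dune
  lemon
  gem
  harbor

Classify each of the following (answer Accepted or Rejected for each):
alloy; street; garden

Looking at the examples, the only property every 'Accepted' case has and every 'Rejected' case lacks is: starts with a vowel.
alloy → starts with 'a' → Accepted. street → starts with 's' → Rejected. garden → starts with 'g' → Rejected.

Accepted, Rejected, Rejected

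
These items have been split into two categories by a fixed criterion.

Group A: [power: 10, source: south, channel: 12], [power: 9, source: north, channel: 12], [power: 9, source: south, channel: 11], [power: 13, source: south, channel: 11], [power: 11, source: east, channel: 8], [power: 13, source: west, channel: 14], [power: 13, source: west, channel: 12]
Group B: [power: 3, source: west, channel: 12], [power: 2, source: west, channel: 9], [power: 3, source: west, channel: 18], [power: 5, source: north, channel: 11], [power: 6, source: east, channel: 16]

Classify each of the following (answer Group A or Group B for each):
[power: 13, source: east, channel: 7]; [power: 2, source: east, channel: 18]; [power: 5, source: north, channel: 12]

Group A, Group B, Group B

Rule: power ≥ 9. This holds for each 'Group A' example and fails for each 'Group B' one.
[power: 13, source: east, channel: 7]: power = 13, qualifies → Group A. [power: 2, source: east, channel: 18]: power = 2, fails the rule → Group B. [power: 5, source: north, channel: 12]: power = 5, fails the rule → Group B.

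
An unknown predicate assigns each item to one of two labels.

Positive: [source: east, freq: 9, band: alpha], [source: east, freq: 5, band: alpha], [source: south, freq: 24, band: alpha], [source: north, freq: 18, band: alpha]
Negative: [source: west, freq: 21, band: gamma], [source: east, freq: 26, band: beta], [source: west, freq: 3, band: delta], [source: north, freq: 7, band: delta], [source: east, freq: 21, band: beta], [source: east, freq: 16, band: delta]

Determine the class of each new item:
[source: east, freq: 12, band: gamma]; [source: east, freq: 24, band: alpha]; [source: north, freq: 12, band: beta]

Every 'Positive' example satisfies: band is alpha. None of the 'Negative' examples do.

Negative, Positive, Negative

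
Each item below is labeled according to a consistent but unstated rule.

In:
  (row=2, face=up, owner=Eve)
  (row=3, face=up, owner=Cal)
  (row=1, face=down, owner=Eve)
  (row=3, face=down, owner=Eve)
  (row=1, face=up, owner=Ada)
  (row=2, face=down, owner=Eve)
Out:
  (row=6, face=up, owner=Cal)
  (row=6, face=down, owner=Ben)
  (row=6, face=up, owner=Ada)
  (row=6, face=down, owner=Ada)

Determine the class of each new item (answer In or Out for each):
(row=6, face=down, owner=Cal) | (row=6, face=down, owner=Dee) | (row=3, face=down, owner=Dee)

Out, Out, In

Rule: row ≤ 3. This holds for each 'In' example and fails for each 'Out' one.
(row=6, face=down, owner=Cal): Out (row = 6).
(row=6, face=down, owner=Dee): Out (row = 6).
(row=3, face=down, owner=Dee): In (row = 3).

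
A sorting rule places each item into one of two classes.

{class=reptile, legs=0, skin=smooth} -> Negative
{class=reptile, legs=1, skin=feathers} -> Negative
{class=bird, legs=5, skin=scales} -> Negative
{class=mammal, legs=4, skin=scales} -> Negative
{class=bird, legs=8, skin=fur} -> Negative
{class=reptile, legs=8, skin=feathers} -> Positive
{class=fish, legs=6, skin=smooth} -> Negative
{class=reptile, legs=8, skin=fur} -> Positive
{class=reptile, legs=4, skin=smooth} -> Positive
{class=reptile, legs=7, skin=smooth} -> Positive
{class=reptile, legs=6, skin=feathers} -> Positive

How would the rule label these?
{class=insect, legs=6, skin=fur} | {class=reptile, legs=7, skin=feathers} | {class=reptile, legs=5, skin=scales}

Negative, Positive, Positive

The common property of the 'Positive' items is: class is reptile AND legs ≥ 4. No 'Negative' item has it.
{class=insect, legs=6, skin=fur} — class is insect, legs = 6, hence Negative.
{class=reptile, legs=7, skin=feathers} — class is reptile, legs = 7, hence Positive.
{class=reptile, legs=5, skin=scales} — class is reptile, legs = 5, hence Positive.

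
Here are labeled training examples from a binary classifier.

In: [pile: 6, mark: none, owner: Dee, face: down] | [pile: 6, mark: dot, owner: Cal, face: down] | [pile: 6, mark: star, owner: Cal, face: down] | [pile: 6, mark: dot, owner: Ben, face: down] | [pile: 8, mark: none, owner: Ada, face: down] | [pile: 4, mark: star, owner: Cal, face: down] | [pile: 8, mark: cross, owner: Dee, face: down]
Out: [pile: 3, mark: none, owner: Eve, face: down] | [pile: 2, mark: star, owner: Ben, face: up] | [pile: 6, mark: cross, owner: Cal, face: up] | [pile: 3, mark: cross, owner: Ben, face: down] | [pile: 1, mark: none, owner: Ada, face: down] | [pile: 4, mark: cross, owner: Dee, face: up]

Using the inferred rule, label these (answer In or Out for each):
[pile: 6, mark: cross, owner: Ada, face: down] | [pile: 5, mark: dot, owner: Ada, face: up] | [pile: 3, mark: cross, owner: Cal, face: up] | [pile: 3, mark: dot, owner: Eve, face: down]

The classifier is using: face is down AND pile ≥ 4.
[pile: 6, mark: cross, owner: Ada, face: down]: In (face is down, pile = 6). [pile: 5, mark: dot, owner: Ada, face: up]: Out (face is up, pile = 5). [pile: 3, mark: cross, owner: Cal, face: up]: Out (face is up, pile = 3). [pile: 3, mark: dot, owner: Eve, face: down]: Out (face is down, pile = 3).

In, Out, Out, Out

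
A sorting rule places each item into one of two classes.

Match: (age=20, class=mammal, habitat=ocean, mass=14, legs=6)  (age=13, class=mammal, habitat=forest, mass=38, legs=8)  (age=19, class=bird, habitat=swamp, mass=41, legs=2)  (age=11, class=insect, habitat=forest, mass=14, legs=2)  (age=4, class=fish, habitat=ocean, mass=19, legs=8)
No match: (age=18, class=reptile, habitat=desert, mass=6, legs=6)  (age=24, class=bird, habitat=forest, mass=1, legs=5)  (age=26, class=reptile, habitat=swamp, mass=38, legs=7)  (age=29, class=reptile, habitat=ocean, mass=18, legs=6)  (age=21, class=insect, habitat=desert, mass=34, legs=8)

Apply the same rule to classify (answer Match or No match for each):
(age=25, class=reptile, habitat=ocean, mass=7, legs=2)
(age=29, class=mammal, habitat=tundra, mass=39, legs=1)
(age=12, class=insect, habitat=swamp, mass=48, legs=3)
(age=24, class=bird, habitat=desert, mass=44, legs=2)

One predicate separates the groups cleanly: age ≤ 20 AND mass ≥ 14.
(age=25, class=reptile, habitat=ocean, mass=7, legs=2): age = 25, mass = 7, does not fit → No match.
(age=29, class=mammal, habitat=tundra, mass=39, legs=1): age = 29, mass = 39, does not fit → No match.
(age=12, class=insect, habitat=swamp, mass=48, legs=3): age = 12, mass = 48, meets the rule → Match.
(age=24, class=bird, habitat=desert, mass=44, legs=2): age = 24, mass = 44, does not fit → No match.

No match, No match, Match, No match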